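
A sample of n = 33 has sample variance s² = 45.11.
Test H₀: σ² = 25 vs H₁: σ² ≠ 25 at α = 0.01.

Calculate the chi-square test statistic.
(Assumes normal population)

Answer: χ² = 57.7408, reject H₀

Derivation:
df = n - 1 = 32
χ² = (n-1)s²/σ₀² = 32×45.11/25 = 57.7408
Critical values: χ²_{0.995,32} = 15.134, χ²_{0.005,32} = 56.328
Rejection region: χ² < 15.134 or χ² > 56.328
Decision: reject H₀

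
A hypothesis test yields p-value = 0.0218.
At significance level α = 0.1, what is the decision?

Answer: reject H₀

Derivation:
Compare p-value to α:
0.0218 < 0.1
Decision: reject H₀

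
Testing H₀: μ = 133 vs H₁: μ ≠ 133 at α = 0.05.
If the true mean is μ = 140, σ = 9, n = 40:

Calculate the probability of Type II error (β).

SE = σ/√n = 9/√40 = 1.4230
Critical values: μ₀ ± z_0.025×SE = 133 ± 1.960×1.4230
Acceptance region: (130.2109, 135.7891)
Under H₁ (μ = 140): z_high = (135.7891 - 140)/1.4230 = -2.9592, z_low = (130.2109 - 140)/1.4230 = -6.8792
β = P(not reject | H₁) = Φ(-2.9592) - Φ(-6.8792) ≈ 0.0015

Answer: β ≈ 0.0015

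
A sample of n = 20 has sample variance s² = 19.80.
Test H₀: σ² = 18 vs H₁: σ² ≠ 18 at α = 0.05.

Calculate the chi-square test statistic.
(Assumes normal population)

df = n - 1 = 19
χ² = (n-1)s²/σ₀² = 19×19.80/18 = 20.9000
Critical values: χ²_{0.975,19} = 8.907, χ²_{0.025,19} = 32.852
Rejection region: χ² < 8.907 or χ² > 32.852
Decision: fail to reject H₀

Answer: χ² = 20.9000, fail to reject H₀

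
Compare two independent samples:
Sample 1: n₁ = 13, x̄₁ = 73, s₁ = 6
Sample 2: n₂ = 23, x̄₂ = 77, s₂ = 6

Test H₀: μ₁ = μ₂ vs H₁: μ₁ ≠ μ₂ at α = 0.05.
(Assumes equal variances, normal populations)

Answer: t = -1.9213, fail to reject H₀

Derivation:
Pooled variance: s²_p = [12×6² + 22×6²]/(34) = 36.0000
s_p = 6.0000
SE = s_p×√(1/n₁ + 1/n₂) = 6.0000×√(1/13 + 1/23) = 2.0819
t = (x̄₁ - x̄₂)/SE = (73 - 77)/2.0819 = -1.9213
df = 34, t-critical = ±2.032
Decision: fail to reject H₀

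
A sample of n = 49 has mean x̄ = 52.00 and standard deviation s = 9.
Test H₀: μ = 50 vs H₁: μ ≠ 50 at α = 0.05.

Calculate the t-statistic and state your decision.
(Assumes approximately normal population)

df = n - 1 = 48
SE = s/√n = 9/√49 = 1.2857
t = (x̄ - μ₀)/SE = (52.00 - 50)/1.2857 = 1.5556
Critical value: t_{0.025,48} = ±2.011
p-value ≈ 0.1264
Decision: fail to reject H₀

Answer: t = 1.5556, fail to reject H₀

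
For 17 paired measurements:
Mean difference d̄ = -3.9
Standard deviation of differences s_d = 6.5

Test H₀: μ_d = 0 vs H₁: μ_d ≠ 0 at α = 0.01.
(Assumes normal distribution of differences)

df = n - 1 = 16
SE = s_d/√n = 6.5/√17 = 1.5765
t = d̄/SE = -3.9/1.5765 = -2.4738
Critical value: t_{0.005,16} = ±2.921
p-value ≈ 0.0250
Decision: fail to reject H₀

Answer: t = -2.4738, fail to reject H₀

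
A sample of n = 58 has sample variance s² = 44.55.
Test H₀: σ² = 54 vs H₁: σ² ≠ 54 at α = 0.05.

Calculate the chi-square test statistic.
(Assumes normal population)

df = n - 1 = 57
χ² = (n-1)s²/σ₀² = 57×44.55/54 = 47.0250
Critical values: χ²_{0.975,57} = 38.027, χ²_{0.025,57} = 79.752
Rejection region: χ² < 38.027 or χ² > 79.752
Decision: fail to reject H₀

Answer: χ² = 47.0250, fail to reject H₀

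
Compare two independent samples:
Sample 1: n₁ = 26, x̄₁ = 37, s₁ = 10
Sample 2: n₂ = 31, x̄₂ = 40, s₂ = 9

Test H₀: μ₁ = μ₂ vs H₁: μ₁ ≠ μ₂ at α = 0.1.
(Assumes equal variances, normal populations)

Answer: t = -1.1915, fail to reject H₀

Derivation:
Pooled variance: s²_p = [25×10² + 30×9²]/(55) = 89.6364
s_p = 9.4677
SE = s_p×√(1/n₁ + 1/n₂) = 9.4677×√(1/26 + 1/31) = 2.5178
t = (x̄₁ - x̄₂)/SE = (37 - 40)/2.5178 = -1.1915
df = 55, t-critical = ±1.673
Decision: fail to reject H₀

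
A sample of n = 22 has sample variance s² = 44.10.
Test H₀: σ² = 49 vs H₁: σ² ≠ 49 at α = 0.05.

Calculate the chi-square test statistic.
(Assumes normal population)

df = n - 1 = 21
χ² = (n-1)s²/σ₀² = 21×44.10/49 = 18.9000
Critical values: χ²_{0.975,21} = 10.283, χ²_{0.025,21} = 35.479
Rejection region: χ² < 10.283 or χ² > 35.479
Decision: fail to reject H₀

Answer: χ² = 18.9000, fail to reject H₀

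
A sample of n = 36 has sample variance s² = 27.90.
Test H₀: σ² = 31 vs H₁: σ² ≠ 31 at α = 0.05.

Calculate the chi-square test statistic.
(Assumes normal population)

Answer: χ² = 31.5000, fail to reject H₀

Derivation:
df = n - 1 = 35
χ² = (n-1)s²/σ₀² = 35×27.90/31 = 31.5000
Critical values: χ²_{0.975,35} = 20.569, χ²_{0.025,35} = 53.203
Rejection region: χ² < 20.569 or χ² > 53.203
Decision: fail to reject H₀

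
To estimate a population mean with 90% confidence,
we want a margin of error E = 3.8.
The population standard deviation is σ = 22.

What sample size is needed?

z_0.05 = 1.645
n = (z×σ/E)² = (1.645×22/3.8)²
n = 90.7006
Round up: n = 91

Answer: n = 91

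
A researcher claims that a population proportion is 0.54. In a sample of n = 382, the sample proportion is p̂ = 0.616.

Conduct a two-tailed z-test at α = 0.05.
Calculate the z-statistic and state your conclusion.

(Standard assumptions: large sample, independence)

Answer: z = 2.9804, reject H₀

Derivation:
H₀: p = 0.54, H₁: p ≠ 0.54
Standard error: SE = √(p₀(1-p₀)/n) = √(0.54×0.46/382) = 0.025500
z-statistic: z = (p̂ - p₀)/SE = (0.616 - 0.54)/0.025500 = 2.9804
Critical value: z_0.025 = ±1.960
p-value = 0.0029
Decision: reject H₀ at α = 0.05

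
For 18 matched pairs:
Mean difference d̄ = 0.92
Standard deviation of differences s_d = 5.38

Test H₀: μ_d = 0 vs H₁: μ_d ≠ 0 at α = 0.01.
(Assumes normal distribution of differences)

Answer: t = 0.7255, fail to reject H₀

Derivation:
df = n - 1 = 17
SE = s_d/√n = 5.38/√18 = 1.2681
t = d̄/SE = 0.92/1.2681 = 0.7255
Critical value: t_{0.005,17} = ±2.898
p-value ≈ 0.4780
Decision: fail to reject H₀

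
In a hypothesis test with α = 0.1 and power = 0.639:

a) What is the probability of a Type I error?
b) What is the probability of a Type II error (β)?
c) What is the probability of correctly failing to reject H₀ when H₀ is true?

a) Type I error probability = α = 0.1
b) Power = P(reject H₀ | H₁ true) = 1 - β = 0.639, so Type II error probability = β = 1 - Power = 0.361
c) P(fail to reject H₀ | H₀ true) = 1 - α = 0.9

Answer: a) 0.1, b) 0.361, c) 0.9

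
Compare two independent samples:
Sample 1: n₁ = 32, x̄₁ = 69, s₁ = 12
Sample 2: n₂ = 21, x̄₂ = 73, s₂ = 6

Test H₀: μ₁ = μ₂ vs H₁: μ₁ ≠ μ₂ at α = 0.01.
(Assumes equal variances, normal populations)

Pooled variance: s²_p = [31×12² + 20×6²]/(51) = 101.6471
s_p = 10.0820
SE = s_p×√(1/n₁ + 1/n₂) = 10.0820×√(1/32 + 1/21) = 2.8314
t = (x̄₁ - x̄₂)/SE = (69 - 73)/2.8314 = -1.4127
df = 51, t-critical = ±2.676
Decision: fail to reject H₀

Answer: t = -1.4127, fail to reject H₀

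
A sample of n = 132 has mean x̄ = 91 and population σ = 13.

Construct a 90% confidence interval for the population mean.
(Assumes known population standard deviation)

Answer: (89.1387, 92.8613)

Derivation:
Confidence level: 90%, α = 0.1
z_0.05 = 1.645
SE = σ/√n = 13/√132 = 1.1315
Margin of error = 1.645 × 1.1315 = 1.8613
CI: x̄ ± margin = 91 ± 1.8613
CI: (89.1387, 92.8613)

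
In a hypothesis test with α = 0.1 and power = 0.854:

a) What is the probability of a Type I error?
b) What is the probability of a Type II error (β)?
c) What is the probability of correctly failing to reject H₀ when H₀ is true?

Answer: a) 0.1, b) 0.146, c) 0.9

Derivation:
a) Type I error probability = α = 0.1
b) Power = P(reject H₀ | H₁ true) = 1 - β = 0.854, so Type II error probability = β = 1 - Power = 0.146
c) P(fail to reject H₀ | H₀ true) = 1 - α = 0.9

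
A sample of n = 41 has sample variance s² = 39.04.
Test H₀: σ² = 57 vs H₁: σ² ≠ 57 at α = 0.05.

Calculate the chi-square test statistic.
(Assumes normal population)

Answer: χ² = 27.3965, fail to reject H₀

Derivation:
df = n - 1 = 40
χ² = (n-1)s²/σ₀² = 40×39.04/57 = 27.3965
Critical values: χ²_{0.975,40} = 24.433, χ²_{0.025,40} = 59.342
Rejection region: χ² < 24.433 or χ² > 59.342
Decision: fail to reject H₀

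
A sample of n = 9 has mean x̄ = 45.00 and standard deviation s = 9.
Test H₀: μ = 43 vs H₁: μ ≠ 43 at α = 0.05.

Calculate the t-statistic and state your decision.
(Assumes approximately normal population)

df = n - 1 = 8
SE = s/√n = 9/√9 = 3.0000
t = (x̄ - μ₀)/SE = (45.00 - 43)/3.0000 = 0.6667
Critical value: t_{0.025,8} = ±2.306
p-value ≈ 0.5237
Decision: fail to reject H₀

Answer: t = 0.6667, fail to reject H₀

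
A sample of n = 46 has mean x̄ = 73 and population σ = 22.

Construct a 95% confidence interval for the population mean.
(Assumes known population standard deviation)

Confidence level: 95%, α = 0.05
z_0.025 = 1.960
SE = σ/√n = 22/√46 = 3.2437
Margin of error = 1.960 × 3.2437 = 6.3577
CI: x̄ ± margin = 73 ± 6.3577
CI: (66.6423, 79.3577)

Answer: (66.6423, 79.3577)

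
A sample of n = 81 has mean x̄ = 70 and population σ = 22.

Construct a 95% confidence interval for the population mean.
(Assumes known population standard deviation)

Confidence level: 95%, α = 0.05
z_0.025 = 1.960
SE = σ/√n = 22/√81 = 2.4444
Margin of error = 1.960 × 2.4444 = 4.7910
CI: x̄ ± margin = 70 ± 4.7910
CI: (65.2090, 74.7910)

Answer: (65.2090, 74.7910)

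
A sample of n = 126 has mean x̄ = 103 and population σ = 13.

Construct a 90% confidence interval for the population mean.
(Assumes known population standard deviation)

Answer: (101.0949, 104.9051)

Derivation:
Confidence level: 90%, α = 0.1
z_0.05 = 1.645
SE = σ/√n = 13/√126 = 1.1581
Margin of error = 1.645 × 1.1581 = 1.9051
CI: x̄ ± margin = 103 ± 1.9051
CI: (101.0949, 104.9051)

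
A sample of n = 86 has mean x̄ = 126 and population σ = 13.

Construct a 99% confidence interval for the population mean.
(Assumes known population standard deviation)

Confidence level: 99%, α = 0.01
z_0.005 = 2.576
SE = σ/√n = 13/√86 = 1.4018
Margin of error = 2.576 × 1.4018 = 3.6110
CI: x̄ ± margin = 126 ± 3.6110
CI: (122.3890, 129.6110)

Answer: (122.3890, 129.6110)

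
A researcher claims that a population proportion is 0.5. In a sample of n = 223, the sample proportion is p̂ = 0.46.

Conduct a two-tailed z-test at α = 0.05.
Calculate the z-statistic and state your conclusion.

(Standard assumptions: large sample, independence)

H₀: p = 0.5, H₁: p ≠ 0.5
Standard error: SE = √(p₀(1-p₀)/n) = √(0.5×0.5/223) = 0.033482
z-statistic: z = (p̂ - p₀)/SE = (0.46 - 0.5)/0.033482 = -1.1947
Critical value: z_0.025 = ±1.960
p-value = 0.2322
Decision: fail to reject H₀ at α = 0.05

Answer: z = -1.1947, fail to reject H₀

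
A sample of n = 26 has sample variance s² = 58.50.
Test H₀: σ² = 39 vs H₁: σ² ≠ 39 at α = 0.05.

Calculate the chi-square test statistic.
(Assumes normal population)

Answer: χ² = 37.5000, fail to reject H₀

Derivation:
df = n - 1 = 25
χ² = (n-1)s²/σ₀² = 25×58.50/39 = 37.5000
Critical values: χ²_{0.975,25} = 13.120, χ²_{0.025,25} = 40.646
Rejection region: χ² < 13.120 or χ² > 40.646
Decision: fail to reject H₀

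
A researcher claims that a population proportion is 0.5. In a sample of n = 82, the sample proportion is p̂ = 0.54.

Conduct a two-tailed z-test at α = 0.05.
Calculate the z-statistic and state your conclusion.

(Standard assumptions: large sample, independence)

Answer: z = 0.7244, fail to reject H₀

Derivation:
H₀: p = 0.5, H₁: p ≠ 0.5
Standard error: SE = √(p₀(1-p₀)/n) = √(0.5×0.5/82) = 0.055216
z-statistic: z = (p̂ - p₀)/SE = (0.54 - 0.5)/0.055216 = 0.7244
Critical value: z_0.025 = ±1.960
p-value = 0.4688
Decision: fail to reject H₀ at α = 0.05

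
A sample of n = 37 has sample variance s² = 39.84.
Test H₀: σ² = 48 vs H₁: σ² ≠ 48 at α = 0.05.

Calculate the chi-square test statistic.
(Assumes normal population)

Answer: χ² = 29.8800, fail to reject H₀

Derivation:
df = n - 1 = 36
χ² = (n-1)s²/σ₀² = 36×39.84/48 = 29.8800
Critical values: χ²_{0.975,36} = 21.336, χ²_{0.025,36} = 54.437
Rejection region: χ² < 21.336 or χ² > 54.437
Decision: fail to reject H₀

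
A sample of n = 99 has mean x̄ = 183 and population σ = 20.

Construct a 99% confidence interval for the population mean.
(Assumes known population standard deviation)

Answer: (177.8220, 188.1780)

Derivation:
Confidence level: 99%, α = 0.01
z_0.005 = 2.576
SE = σ/√n = 20/√99 = 2.0101
Margin of error = 2.576 × 2.0101 = 5.1780
CI: x̄ ± margin = 183 ± 5.1780
CI: (177.8220, 188.1780)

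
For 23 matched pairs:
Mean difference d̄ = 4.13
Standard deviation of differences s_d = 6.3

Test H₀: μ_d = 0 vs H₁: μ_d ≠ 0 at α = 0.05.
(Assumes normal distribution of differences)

Answer: t = 3.1440, reject H₀

Derivation:
df = n - 1 = 22
SE = s_d/√n = 6.3/√23 = 1.3136
t = d̄/SE = 4.13/1.3136 = 3.1440
Critical value: t_{0.025,22} = ±2.074
p-value ≈ 0.0047
Decision: reject H₀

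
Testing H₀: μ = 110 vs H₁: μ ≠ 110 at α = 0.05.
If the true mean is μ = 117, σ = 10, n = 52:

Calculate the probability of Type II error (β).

SE = σ/√n = 10/√52 = 1.3868
Critical values: μ₀ ± z_0.025×SE = 110 ± 1.960×1.3868
Acceptance region: (107.2819, 112.7181)
Under H₁ (μ = 117): z_high = (112.7181 - 117)/1.3868 = -3.0876, z_low = (107.2819 - 117)/1.3868 = -7.0076
β = P(not reject | H₁) = Φ(-3.0876) - Φ(-7.0076) ≈ 0.0010

Answer: β ≈ 0.0010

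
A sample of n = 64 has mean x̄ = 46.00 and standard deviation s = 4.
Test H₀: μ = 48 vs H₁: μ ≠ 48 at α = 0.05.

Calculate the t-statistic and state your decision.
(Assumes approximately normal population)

df = n - 1 = 63
SE = s/√n = 4/√64 = 0.5000
t = (x̄ - μ₀)/SE = (46.00 - 48)/0.5000 = -4.0000
Critical value: t_{0.025,63} = ±1.998
p-value ≈ 0.0002
Decision: reject H₀

Answer: t = -4.0000, reject H₀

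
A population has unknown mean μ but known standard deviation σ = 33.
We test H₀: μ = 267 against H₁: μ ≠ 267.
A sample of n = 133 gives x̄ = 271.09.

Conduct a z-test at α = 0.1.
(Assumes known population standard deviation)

Standard error: SE = σ/√n = 33/√133 = 2.8615
z-statistic: z = (x̄ - μ₀)/SE = (271.09 - 267)/2.8615 = 1.4293
Critical value: ±1.645
p-value = 0.1529
Decision: fail to reject H₀

Answer: z = 1.4293, fail to reject H₀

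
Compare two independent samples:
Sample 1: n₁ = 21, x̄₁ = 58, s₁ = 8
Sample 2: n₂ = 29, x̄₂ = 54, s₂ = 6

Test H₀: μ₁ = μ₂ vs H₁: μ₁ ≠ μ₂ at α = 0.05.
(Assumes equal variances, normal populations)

Answer: t = 2.0219, reject H₀

Derivation:
Pooled variance: s²_p = [20×8² + 28×6²]/(48) = 47.6667
s_p = 6.9041
SE = s_p×√(1/n₁ + 1/n₂) = 6.9041×√(1/21 + 1/29) = 1.9783
t = (x̄₁ - x̄₂)/SE = (58 - 54)/1.9783 = 2.0219
df = 48, t-critical = ±2.011
Decision: reject H₀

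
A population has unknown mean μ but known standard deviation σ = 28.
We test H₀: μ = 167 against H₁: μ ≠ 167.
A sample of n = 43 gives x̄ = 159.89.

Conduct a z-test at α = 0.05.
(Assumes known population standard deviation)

Answer: z = -1.6651, fail to reject H₀

Derivation:
Standard error: SE = σ/√n = 28/√43 = 4.2700
z-statistic: z = (x̄ - μ₀)/SE = (159.89 - 167)/4.2700 = -1.6651
Critical value: ±1.960
p-value = 0.0959
Decision: fail to reject H₀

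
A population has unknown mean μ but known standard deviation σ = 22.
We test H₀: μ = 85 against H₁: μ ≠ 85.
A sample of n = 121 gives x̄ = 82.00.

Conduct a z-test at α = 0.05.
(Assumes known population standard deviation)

Answer: z = -1.5000, fail to reject H₀

Derivation:
Standard error: SE = σ/√n = 22/√121 = 2.0000
z-statistic: z = (x̄ - μ₀)/SE = (82.00 - 85)/2.0000 = -1.5000
Critical value: ±1.960
p-value = 0.1336
Decision: fail to reject H₀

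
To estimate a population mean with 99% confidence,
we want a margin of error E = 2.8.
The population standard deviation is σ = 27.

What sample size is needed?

Answer: n = 618

Derivation:
z_0.005 = 2.576
n = (z×σ/E)² = (2.576×27/2.8)²
n = 617.0256
Round up: n = 618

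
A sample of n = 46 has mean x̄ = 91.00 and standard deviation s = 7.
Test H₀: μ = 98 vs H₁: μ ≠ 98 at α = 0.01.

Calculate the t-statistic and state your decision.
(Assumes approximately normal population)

df = n - 1 = 45
SE = s/√n = 7/√46 = 1.0321
t = (x̄ - μ₀)/SE = (91.00 - 98)/1.0321 = -6.7823
Critical value: t_{0.005,45} = ±2.690
p-value < 0.0001
Decision: reject H₀

Answer: t = -6.7823, reject H₀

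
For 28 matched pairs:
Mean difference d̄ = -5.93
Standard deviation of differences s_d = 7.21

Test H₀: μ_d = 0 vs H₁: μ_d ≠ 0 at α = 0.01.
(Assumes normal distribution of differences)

df = n - 1 = 27
SE = s_d/√n = 7.21/√28 = 1.3626
t = d̄/SE = -5.93/1.3626 = -4.3520
Critical value: t_{0.005,27} = ±2.771
p-value ≈ 0.0002
Decision: reject H₀

Answer: t = -4.3520, reject H₀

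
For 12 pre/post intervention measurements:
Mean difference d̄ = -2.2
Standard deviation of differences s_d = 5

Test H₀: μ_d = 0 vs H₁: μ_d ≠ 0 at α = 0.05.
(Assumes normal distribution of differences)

df = n - 1 = 11
SE = s_d/√n = 5/√12 = 1.4434
t = d̄/SE = -2.2/1.4434 = -1.5242
Critical value: t_{0.025,11} = ±2.201
p-value ≈ 0.1557
Decision: fail to reject H₀

Answer: t = -1.5242, fail to reject H₀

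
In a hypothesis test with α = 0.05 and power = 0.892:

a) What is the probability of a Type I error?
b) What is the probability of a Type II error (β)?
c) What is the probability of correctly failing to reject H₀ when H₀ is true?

Answer: a) 0.05, b) 0.108, c) 0.95

Derivation:
a) Type I error probability = α = 0.05
b) Power = P(reject H₀ | H₁ true) = 1 - β = 0.892, so Type II error probability = β = 1 - Power = 0.108
c) P(fail to reject H₀ | H₀ true) = 1 - α = 0.95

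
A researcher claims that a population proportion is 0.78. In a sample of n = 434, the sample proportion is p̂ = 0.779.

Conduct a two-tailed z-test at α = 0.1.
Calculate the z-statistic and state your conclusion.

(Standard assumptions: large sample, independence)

H₀: p = 0.78, H₁: p ≠ 0.78
Standard error: SE = √(p₀(1-p₀)/n) = √(0.78×0.22/434) = 0.019884
z-statistic: z = (p̂ - p₀)/SE = (0.779 - 0.78)/0.019884 = -0.0503
Critical value: z_0.05 = ±1.645
p-value = 0.9599
Decision: fail to reject H₀ at α = 0.1

Answer: z = -0.0503, fail to reject H₀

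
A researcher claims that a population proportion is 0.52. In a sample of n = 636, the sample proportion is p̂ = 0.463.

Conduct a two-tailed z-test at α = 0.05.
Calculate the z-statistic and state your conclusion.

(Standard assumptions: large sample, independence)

Answer: z = -2.8773, reject H₀

Derivation:
H₀: p = 0.52, H₁: p ≠ 0.52
Standard error: SE = √(p₀(1-p₀)/n) = √(0.52×0.48/636) = 0.019810
z-statistic: z = (p̂ - p₀)/SE = (0.463 - 0.52)/0.019810 = -2.8773
Critical value: z_0.025 = ±1.960
p-value = 0.0040
Decision: reject H₀ at α = 0.05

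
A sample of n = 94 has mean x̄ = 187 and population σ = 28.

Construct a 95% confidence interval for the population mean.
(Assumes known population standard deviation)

Answer: (181.3395, 192.6605)

Derivation:
Confidence level: 95%, α = 0.05
z_0.025 = 1.960
SE = σ/√n = 28/√94 = 2.8880
Margin of error = 1.960 × 2.8880 = 5.6605
CI: x̄ ± margin = 187 ± 5.6605
CI: (181.3395, 192.6605)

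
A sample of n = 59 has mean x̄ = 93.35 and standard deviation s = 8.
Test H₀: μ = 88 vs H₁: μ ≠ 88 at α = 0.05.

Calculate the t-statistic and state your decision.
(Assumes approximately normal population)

df = n - 1 = 58
SE = s/√n = 8/√59 = 1.0415
t = (x̄ - μ₀)/SE = (93.35 - 88)/1.0415 = 5.1368
Critical value: t_{0.025,58} = ±2.002
p-value < 0.0001
Decision: reject H₀

Answer: t = 5.1368, reject H₀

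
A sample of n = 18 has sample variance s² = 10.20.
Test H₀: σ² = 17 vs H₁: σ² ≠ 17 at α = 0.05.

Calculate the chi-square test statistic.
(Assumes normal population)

df = n - 1 = 17
χ² = (n-1)s²/σ₀² = 17×10.20/17 = 10.2000
Critical values: χ²_{0.975,17} = 7.564, χ²_{0.025,17} = 30.191
Rejection region: χ² < 7.564 or χ² > 30.191
Decision: fail to reject H₀

Answer: χ² = 10.2000, fail to reject H₀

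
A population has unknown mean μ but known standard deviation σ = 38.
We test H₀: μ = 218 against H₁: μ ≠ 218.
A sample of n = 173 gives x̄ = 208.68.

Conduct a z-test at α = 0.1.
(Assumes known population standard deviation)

Standard error: SE = σ/√n = 38/√173 = 2.8891
z-statistic: z = (x̄ - μ₀)/SE = (208.68 - 218)/2.8891 = -3.2259
Critical value: ±1.645
p-value = 0.0013
Decision: reject H₀

Answer: z = -3.2259, reject H₀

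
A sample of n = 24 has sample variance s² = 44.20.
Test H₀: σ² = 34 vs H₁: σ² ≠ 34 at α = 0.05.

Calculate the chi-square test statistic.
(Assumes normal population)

Answer: χ² = 29.9000, fail to reject H₀

Derivation:
df = n - 1 = 23
χ² = (n-1)s²/σ₀² = 23×44.20/34 = 29.9000
Critical values: χ²_{0.975,23} = 11.689, χ²_{0.025,23} = 38.076
Rejection region: χ² < 11.689 or χ² > 38.076
Decision: fail to reject H₀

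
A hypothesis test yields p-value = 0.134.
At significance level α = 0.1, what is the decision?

Compare p-value to α:
0.134 ≥ 0.1
Decision: fail to reject H₀

Answer: fail to reject H₀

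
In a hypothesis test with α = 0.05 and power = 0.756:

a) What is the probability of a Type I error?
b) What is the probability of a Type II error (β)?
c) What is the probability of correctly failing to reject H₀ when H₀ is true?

Answer: a) 0.05, b) 0.244, c) 0.95

Derivation:
a) Type I error probability = α = 0.05
b) Power = P(reject H₀ | H₁ true) = 1 - β = 0.756, so Type II error probability = β = 1 - Power = 0.244
c) P(fail to reject H₀ | H₀ true) = 1 - α = 0.95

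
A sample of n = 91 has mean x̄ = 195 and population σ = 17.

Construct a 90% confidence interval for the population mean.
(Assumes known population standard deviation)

Confidence level: 90%, α = 0.1
z_0.05 = 1.645
SE = σ/√n = 17/√91 = 1.7821
Margin of error = 1.645 × 1.7821 = 2.9316
CI: x̄ ± margin = 195 ± 2.9316
CI: (192.0684, 197.9316)

Answer: (192.0684, 197.9316)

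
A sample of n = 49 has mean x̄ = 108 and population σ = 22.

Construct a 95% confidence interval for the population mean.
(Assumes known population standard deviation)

Answer: (101.8399, 114.1601)

Derivation:
Confidence level: 95%, α = 0.05
z_0.025 = 1.960
SE = σ/√n = 22/√49 = 3.1429
Margin of error = 1.960 × 3.1429 = 6.1601
CI: x̄ ± margin = 108 ± 6.1601
CI: (101.8399, 114.1601)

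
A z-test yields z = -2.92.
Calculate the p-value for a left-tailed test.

For z = -2.92:
p = P(Z < -2.92) = Φ(-2.92) = 0.0018

Answer: p-value ≈ 0.0018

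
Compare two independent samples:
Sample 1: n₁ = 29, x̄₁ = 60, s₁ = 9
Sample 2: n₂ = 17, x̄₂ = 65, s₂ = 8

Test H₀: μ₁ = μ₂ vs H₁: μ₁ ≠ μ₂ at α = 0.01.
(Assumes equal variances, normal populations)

Pooled variance: s²_p = [28×9² + 16×8²]/(44) = 74.8182
s_p = 8.6498
SE = s_p×√(1/n₁ + 1/n₂) = 8.6498×√(1/29 + 1/17) = 2.6422
t = (x̄₁ - x̄₂)/SE = (60 - 65)/2.6422 = -1.8924
df = 44, t-critical = ±2.692
Decision: fail to reject H₀

Answer: t = -1.8924, fail to reject H₀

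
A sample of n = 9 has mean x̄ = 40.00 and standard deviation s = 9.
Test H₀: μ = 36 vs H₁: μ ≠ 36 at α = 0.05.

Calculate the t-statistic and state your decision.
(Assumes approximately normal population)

df = n - 1 = 8
SE = s/√n = 9/√9 = 3.0000
t = (x̄ - μ₀)/SE = (40.00 - 36)/3.0000 = 1.3333
Critical value: t_{0.025,8} = ±2.306
p-value ≈ 0.2191
Decision: fail to reject H₀

Answer: t = 1.3333, fail to reject H₀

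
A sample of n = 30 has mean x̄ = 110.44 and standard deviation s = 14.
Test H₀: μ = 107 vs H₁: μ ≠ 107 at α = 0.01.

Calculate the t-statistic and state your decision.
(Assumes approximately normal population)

df = n - 1 = 29
SE = s/√n = 14/√30 = 2.5560
t = (x̄ - μ₀)/SE = (110.44 - 107)/2.5560 = 1.3459
Critical value: t_{0.005,29} = ±2.756
p-value ≈ 0.1888
Decision: fail to reject H₀

Answer: t = 1.3459, fail to reject H₀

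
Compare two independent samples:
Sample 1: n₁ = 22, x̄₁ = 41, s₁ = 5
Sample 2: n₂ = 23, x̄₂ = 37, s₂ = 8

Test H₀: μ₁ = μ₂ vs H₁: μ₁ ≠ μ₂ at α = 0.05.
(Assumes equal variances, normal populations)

Pooled variance: s²_p = [21×5² + 22×8²]/(43) = 44.9535
s_p = 6.7047
SE = s_p×√(1/n₁ + 1/n₂) = 6.7047×√(1/22 + 1/23) = 1.9994
t = (x̄₁ - x̄₂)/SE = (41 - 37)/1.9994 = 2.0006
df = 43, t-critical = ±2.017
Decision: fail to reject H₀

Answer: t = 2.0006, fail to reject H₀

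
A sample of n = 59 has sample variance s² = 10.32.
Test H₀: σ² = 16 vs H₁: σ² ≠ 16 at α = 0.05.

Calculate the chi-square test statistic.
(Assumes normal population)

Answer: χ² = 37.4100, reject H₀

Derivation:
df = n - 1 = 58
χ² = (n-1)s²/σ₀² = 58×10.32/16 = 37.4100
Critical values: χ²_{0.975,58} = 38.844, χ²_{0.025,58} = 80.936
Rejection region: χ² < 38.844 or χ² > 80.936
Decision: reject H₀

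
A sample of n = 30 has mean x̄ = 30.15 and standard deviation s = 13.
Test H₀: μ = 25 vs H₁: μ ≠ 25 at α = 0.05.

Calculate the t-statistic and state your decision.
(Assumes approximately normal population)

Answer: t = 2.1698, reject H₀

Derivation:
df = n - 1 = 29
SE = s/√n = 13/√30 = 2.3735
t = (x̄ - μ₀)/SE = (30.15 - 25)/2.3735 = 2.1698
Critical value: t_{0.025,29} = ±2.045
p-value ≈ 0.0384
Decision: reject H₀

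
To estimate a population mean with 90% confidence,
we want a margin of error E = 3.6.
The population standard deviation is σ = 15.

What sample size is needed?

Answer: n = 47

Derivation:
z_0.05 = 1.645
n = (z×σ/E)² = (1.645×15/3.6)²
n = 46.9796
Round up: n = 47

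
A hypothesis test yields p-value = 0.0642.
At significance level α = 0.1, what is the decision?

Answer: reject H₀

Derivation:
Compare p-value to α:
0.0642 < 0.1
Decision: reject H₀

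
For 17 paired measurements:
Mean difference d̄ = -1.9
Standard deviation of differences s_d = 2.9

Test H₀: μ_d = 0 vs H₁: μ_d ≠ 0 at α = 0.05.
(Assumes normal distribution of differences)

df = n - 1 = 16
SE = s_d/√n = 2.9/√17 = 0.7034
t = d̄/SE = -1.9/0.7034 = -2.7012
Critical value: t_{0.025,16} = ±2.120
p-value ≈ 0.0157
Decision: reject H₀

Answer: t = -2.7012, reject H₀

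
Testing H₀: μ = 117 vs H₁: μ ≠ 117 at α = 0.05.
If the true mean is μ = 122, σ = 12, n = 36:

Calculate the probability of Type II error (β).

SE = σ/√n = 12/√36 = 2.0000
Critical values: μ₀ ± z_0.025×SE = 117 ± 1.960×2.0000
Acceptance region: (113.0800, 120.9200)
Under H₁ (μ = 122): z_high = (120.9200 - 122)/2.0000 = -0.5400, z_low = (113.0800 - 122)/2.0000 = -4.4600
β = P(not reject | H₁) = Φ(-0.5400) - Φ(-4.4600) ≈ 0.2946

Answer: β ≈ 0.2946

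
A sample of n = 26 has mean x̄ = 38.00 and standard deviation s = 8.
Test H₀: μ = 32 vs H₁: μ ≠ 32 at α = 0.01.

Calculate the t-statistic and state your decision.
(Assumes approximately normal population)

df = n - 1 = 25
SE = s/√n = 8/√26 = 1.5689
t = (x̄ - μ₀)/SE = (38.00 - 32)/1.5689 = 3.8243
Critical value: t_{0.005,25} = ±2.787
p-value ≈ 0.0008
Decision: reject H₀

Answer: t = 3.8243, reject H₀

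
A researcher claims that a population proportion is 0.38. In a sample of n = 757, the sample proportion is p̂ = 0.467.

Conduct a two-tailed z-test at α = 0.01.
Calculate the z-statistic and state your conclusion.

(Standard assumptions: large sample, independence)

Answer: z = 4.9314, reject H₀

Derivation:
H₀: p = 0.38, H₁: p ≠ 0.38
Standard error: SE = √(p₀(1-p₀)/n) = √(0.38×0.62/757) = 0.017642
z-statistic: z = (p̂ - p₀)/SE = (0.467 - 0.38)/0.017642 = 4.9314
Critical value: z_0.005 = ±2.576
p-value < 0.0001
Decision: reject H₀ at α = 0.01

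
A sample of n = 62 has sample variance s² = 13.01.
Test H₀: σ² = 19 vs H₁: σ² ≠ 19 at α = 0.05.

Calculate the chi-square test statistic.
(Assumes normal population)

df = n - 1 = 61
χ² = (n-1)s²/σ₀² = 61×13.01/19 = 41.7689
Critical values: χ²_{0.975,61} = 41.303, χ²_{0.025,61} = 84.476
Rejection region: χ² < 41.303 or χ² > 84.476
Decision: fail to reject H₀

Answer: χ² = 41.7689, fail to reject H₀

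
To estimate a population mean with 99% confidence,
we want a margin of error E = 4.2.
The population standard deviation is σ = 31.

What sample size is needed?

z_0.005 = 2.576
n = (z×σ/E)² = (2.576×31/4.2)²
n = 361.5068
Round up: n = 362

Answer: n = 362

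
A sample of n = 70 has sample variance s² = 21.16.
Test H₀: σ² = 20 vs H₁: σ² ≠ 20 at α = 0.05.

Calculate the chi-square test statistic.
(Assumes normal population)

df = n - 1 = 69
χ² = (n-1)s²/σ₀² = 69×21.16/20 = 73.0020
Critical values: χ²_{0.975,69} = 47.924, χ²_{0.025,69} = 93.856
Rejection region: χ² < 47.924 or χ² > 93.856
Decision: fail to reject H₀

Answer: χ² = 73.0020, fail to reject H₀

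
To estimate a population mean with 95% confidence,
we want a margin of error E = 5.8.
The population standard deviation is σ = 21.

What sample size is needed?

z_0.025 = 1.960
n = (z×σ/E)² = (1.960×21/5.8)²
n = 50.3610
Round up: n = 51

Answer: n = 51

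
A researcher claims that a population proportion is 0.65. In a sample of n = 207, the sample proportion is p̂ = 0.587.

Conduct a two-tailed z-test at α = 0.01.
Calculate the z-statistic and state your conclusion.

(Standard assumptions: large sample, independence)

H₀: p = 0.65, H₁: p ≠ 0.65
Standard error: SE = √(p₀(1-p₀)/n) = √(0.65×0.35/207) = 0.033152
z-statistic: z = (p̂ - p₀)/SE = (0.587 - 0.65)/0.033152 = -1.9003
Critical value: z_0.005 = ±2.576
p-value = 0.0574
Decision: fail to reject H₀ at α = 0.01

Answer: z = -1.9003, fail to reject H₀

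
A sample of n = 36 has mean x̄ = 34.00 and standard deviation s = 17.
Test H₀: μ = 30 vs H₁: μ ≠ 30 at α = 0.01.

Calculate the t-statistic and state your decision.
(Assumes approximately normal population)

Answer: t = 1.4118, fail to reject H₀

Derivation:
df = n - 1 = 35
SE = s/√n = 17/√36 = 2.8333
t = (x̄ - μ₀)/SE = (34.00 - 30)/2.8333 = 1.4118
Critical value: t_{0.005,35} = ±2.724
p-value ≈ 0.1668
Decision: fail to reject H₀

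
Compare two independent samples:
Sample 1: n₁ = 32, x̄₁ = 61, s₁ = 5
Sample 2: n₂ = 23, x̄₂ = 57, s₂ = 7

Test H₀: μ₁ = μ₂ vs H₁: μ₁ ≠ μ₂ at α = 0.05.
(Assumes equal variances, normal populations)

Answer: t = 2.4746, reject H₀

Derivation:
Pooled variance: s²_p = [31×5² + 22×7²]/(53) = 34.9623
s_p = 5.9129
SE = s_p×√(1/n₁ + 1/n₂) = 5.9129×√(1/32 + 1/23) = 1.6164
t = (x̄₁ - x̄₂)/SE = (61 - 57)/1.6164 = 2.4746
df = 53, t-critical = ±2.006
Decision: reject H₀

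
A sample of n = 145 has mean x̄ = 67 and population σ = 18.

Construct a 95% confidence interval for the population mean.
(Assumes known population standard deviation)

Confidence level: 95%, α = 0.05
z_0.025 = 1.960
SE = σ/√n = 18/√145 = 1.4948
Margin of error = 1.960 × 1.4948 = 2.9298
CI: x̄ ± margin = 67 ± 2.9298
CI: (64.0702, 69.9298)

Answer: (64.0702, 69.9298)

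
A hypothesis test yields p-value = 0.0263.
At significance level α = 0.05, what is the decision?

Compare p-value to α:
0.0263 < 0.05
Decision: reject H₀

Answer: reject H₀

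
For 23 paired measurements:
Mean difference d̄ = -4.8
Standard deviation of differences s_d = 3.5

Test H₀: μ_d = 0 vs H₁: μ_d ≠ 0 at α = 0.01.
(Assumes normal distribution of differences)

df = n - 1 = 22
SE = s_d/√n = 3.5/√23 = 0.7298
t = d̄/SE = -4.8/0.7298 = -6.5771
Critical value: t_{0.005,22} = ±2.819
p-value < 0.0001
Decision: reject H₀

Answer: t = -6.5771, reject H₀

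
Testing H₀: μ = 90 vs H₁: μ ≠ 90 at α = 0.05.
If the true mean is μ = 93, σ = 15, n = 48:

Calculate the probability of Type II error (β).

Answer: β ≈ 0.7167

Derivation:
SE = σ/√n = 15/√48 = 2.1651
Critical values: μ₀ ± z_0.025×SE = 90 ± 1.960×2.1651
Acceptance region: (85.7564, 94.2436)
Under H₁ (μ = 93): z_high = (94.2436 - 93)/2.1651 = 0.5744, z_low = (85.7564 - 93)/2.1651 = -3.3456
β = P(not reject | H₁) = Φ(0.5744) - Φ(-3.3456) ≈ 0.7167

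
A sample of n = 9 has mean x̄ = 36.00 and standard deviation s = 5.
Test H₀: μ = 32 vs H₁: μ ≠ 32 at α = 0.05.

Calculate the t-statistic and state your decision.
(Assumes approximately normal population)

df = n - 1 = 8
SE = s/√n = 5/√9 = 1.6667
t = (x̄ - μ₀)/SE = (36.00 - 32)/1.6667 = 2.4000
Critical value: t_{0.025,8} = ±2.306
p-value ≈ 0.0432
Decision: reject H₀

Answer: t = 2.4000, reject H₀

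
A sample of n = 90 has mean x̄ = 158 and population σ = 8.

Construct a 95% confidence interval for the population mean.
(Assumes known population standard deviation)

Confidence level: 95%, α = 0.05
z_0.025 = 1.960
SE = σ/√n = 8/√90 = 0.8433
Margin of error = 1.960 × 0.8433 = 1.6529
CI: x̄ ± margin = 158 ± 1.6529
CI: (156.3471, 159.6529)

Answer: (156.3471, 159.6529)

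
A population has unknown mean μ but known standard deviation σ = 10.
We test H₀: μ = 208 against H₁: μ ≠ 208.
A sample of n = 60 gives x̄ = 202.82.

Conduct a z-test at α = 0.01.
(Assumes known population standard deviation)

Standard error: SE = σ/√n = 10/√60 = 1.2910
z-statistic: z = (x̄ - μ₀)/SE = (202.82 - 208)/1.2910 = -4.0124
Critical value: ±2.576
p-value = 0.0001
Decision: reject H₀

Answer: z = -4.0124, reject H₀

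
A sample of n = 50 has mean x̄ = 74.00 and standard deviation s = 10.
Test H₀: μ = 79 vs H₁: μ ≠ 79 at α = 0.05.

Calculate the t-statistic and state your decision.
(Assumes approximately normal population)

df = n - 1 = 49
SE = s/√n = 10/√50 = 1.4142
t = (x̄ - μ₀)/SE = (74.00 - 79)/1.4142 = -3.5356
Critical value: t_{0.025,49} = ±2.010
p-value ≈ 0.0009
Decision: reject H₀

Answer: t = -3.5356, reject H₀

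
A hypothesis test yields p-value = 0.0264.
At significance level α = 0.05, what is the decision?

Answer: reject H₀

Derivation:
Compare p-value to α:
0.0264 < 0.05
Decision: reject H₀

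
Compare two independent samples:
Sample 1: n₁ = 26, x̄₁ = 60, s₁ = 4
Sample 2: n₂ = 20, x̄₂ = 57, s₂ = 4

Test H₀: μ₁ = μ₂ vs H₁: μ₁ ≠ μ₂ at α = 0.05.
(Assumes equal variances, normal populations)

Answer: t = 2.5216, reject H₀

Derivation:
Pooled variance: s²_p = [25×4² + 19×4²]/(44) = 16.0000
s_p = 4.0000
SE = s_p×√(1/n₁ + 1/n₂) = 4.0000×√(1/26 + 1/20) = 1.1897
t = (x̄₁ - x̄₂)/SE = (60 - 57)/1.1897 = 2.5216
df = 44, t-critical = ±2.015
Decision: reject H₀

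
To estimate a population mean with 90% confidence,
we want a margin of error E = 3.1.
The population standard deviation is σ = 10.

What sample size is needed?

z_0.05 = 1.645
n = (z×σ/E)² = (1.645×10/3.1)²
n = 28.1584
Round up: n = 29

Answer: n = 29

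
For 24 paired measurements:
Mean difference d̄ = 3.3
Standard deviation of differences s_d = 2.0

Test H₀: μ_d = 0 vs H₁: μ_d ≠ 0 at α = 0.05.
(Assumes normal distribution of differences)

Answer: t = 8.0843, reject H₀

Derivation:
df = n - 1 = 23
SE = s_d/√n = 2.0/√24 = 0.4082
t = d̄/SE = 3.3/0.4082 = 8.0843
Critical value: t_{0.025,23} = ±2.069
p-value < 0.0001
Decision: reject H₀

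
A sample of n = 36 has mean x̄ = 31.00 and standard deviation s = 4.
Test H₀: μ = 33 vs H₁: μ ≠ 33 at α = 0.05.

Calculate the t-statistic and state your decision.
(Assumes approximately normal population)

Answer: t = -2.9999, reject H₀

Derivation:
df = n - 1 = 35
SE = s/√n = 4/√36 = 0.6667
t = (x̄ - μ₀)/SE = (31.00 - 33)/0.6667 = -2.9999
Critical value: t_{0.025,35} = ±2.030
p-value ≈ 0.0050
Decision: reject H₀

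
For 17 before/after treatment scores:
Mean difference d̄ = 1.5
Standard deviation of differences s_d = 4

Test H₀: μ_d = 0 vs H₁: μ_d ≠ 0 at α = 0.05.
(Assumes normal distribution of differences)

df = n - 1 = 16
SE = s_d/√n = 4/√17 = 0.9701
t = d̄/SE = 1.5/0.9701 = 1.5462
Critical value: t_{0.025,16} = ±2.120
p-value ≈ 0.1416
Decision: fail to reject H₀

Answer: t = 1.5462, fail to reject H₀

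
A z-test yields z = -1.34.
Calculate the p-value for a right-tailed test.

For z = -1.34:
p = P(Z > -1.34) = 1 - Φ(-1.34) = 0.9099

Answer: p-value ≈ 0.9099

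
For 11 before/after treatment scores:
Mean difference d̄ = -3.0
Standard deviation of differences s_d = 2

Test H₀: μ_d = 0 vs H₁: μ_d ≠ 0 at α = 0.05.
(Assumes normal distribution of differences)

df = n - 1 = 10
SE = s_d/√n = 2/√11 = 0.6030
t = d̄/SE = -3.0/0.6030 = -4.9751
Critical value: t_{0.025,10} = ±2.228
p-value ≈ 0.0006
Decision: reject H₀

Answer: t = -4.9751, reject H₀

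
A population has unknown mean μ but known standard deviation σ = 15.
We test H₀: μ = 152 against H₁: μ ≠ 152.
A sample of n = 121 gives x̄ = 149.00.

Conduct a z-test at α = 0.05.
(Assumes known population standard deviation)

Standard error: SE = σ/√n = 15/√121 = 1.3636
z-statistic: z = (x̄ - μ₀)/SE = (149.00 - 152)/1.3636 = -2.2001
Critical value: ±1.960
p-value = 0.0278
Decision: reject H₀

Answer: z = -2.2001, reject H₀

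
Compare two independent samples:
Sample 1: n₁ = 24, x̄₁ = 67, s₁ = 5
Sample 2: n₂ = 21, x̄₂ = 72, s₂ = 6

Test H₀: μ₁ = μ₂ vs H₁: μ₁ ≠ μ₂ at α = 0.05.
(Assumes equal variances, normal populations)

Pooled variance: s²_p = [23×5² + 20×6²]/(43) = 30.1163
s_p = 5.4878
SE = s_p×√(1/n₁ + 1/n₂) = 5.4878×√(1/24 + 1/21) = 1.6398
t = (x̄₁ - x̄₂)/SE = (67 - 72)/1.6398 = -3.0492
df = 43, t-critical = ±2.017
Decision: reject H₀

Answer: t = -3.0492, reject H₀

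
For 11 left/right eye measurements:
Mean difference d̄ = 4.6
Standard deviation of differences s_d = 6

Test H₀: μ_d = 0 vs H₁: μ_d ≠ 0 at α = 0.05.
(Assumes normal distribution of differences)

df = n - 1 = 10
SE = s_d/√n = 6/√11 = 1.8091
t = d̄/SE = 4.6/1.8091 = 2.5427
Critical value: t_{0.025,10} = ±2.228
p-value ≈ 0.0292
Decision: reject H₀

Answer: t = 2.5427, reject H₀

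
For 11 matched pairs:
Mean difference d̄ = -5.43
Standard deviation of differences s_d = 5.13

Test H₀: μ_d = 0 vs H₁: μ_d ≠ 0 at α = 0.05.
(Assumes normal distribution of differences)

df = n - 1 = 10
SE = s_d/√n = 5.13/√11 = 1.5468
t = d̄/SE = -5.43/1.5468 = -3.5105
Critical value: t_{0.025,10} = ±2.228
p-value ≈ 0.0056
Decision: reject H₀

Answer: t = -3.5105, reject H₀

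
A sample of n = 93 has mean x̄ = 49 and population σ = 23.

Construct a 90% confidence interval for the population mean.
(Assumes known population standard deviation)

Answer: (45.0767, 52.9233)

Derivation:
Confidence level: 90%, α = 0.1
z_0.05 = 1.645
SE = σ/√n = 23/√93 = 2.3850
Margin of error = 1.645 × 2.3850 = 3.9233
CI: x̄ ± margin = 49 ± 3.9233
CI: (45.0767, 52.9233)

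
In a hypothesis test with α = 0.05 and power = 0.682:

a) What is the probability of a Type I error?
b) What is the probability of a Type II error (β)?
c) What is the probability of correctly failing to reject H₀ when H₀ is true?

a) Type I error probability = α = 0.05
b) Power = P(reject H₀ | H₁ true) = 1 - β = 0.682, so Type II error probability = β = 1 - Power = 0.318
c) P(fail to reject H₀ | H₀ true) = 1 - α = 0.95

Answer: a) 0.05, b) 0.318, c) 0.95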